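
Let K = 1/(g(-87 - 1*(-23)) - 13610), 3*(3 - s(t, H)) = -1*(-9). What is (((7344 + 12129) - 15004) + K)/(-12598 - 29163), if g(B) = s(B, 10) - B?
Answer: -60537073/565694506 ≈ -0.10701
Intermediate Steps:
s(t, H) = 0 (s(t, H) = 3 - (-1)*(-9)/3 = 3 - ⅓*9 = 3 - 3 = 0)
g(B) = -B (g(B) = 0 - B = -B)
K = -1/13546 (K = 1/(-(-87 - 1*(-23)) - 13610) = 1/(-(-87 + 23) - 13610) = 1/(-1*(-64) - 13610) = 1/(64 - 13610) = 1/(-13546) = -1/13546 ≈ -7.3823e-5)
(((7344 + 12129) - 15004) + K)/(-12598 - 29163) = (((7344 + 12129) - 15004) - 1/13546)/(-12598 - 29163) = ((19473 - 15004) - 1/13546)/(-41761) = (4469 - 1/13546)*(-1/41761) = (60537073/13546)*(-1/41761) = -60537073/565694506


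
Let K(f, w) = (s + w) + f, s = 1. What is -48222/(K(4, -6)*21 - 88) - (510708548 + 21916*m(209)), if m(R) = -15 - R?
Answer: -55132082454/109 ≈ -5.0580e+8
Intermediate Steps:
K(f, w) = 1 + f + w (K(f, w) = (1 + w) + f = 1 + f + w)
-48222/(K(4, -6)*21 - 88) - (510708548 + 21916*m(209)) = -48222/((1 + 4 - 6)*21 - 88) - (510379808 - 4580444) = -48222/(-1*21 - 88) - 21916/(1/(23303 + (-15 - 209))) = -48222/(-21 - 88) - 21916/(1/(23303 - 224)) = -48222/(-109) - 21916/(1/23079) = -48222*(-1/109) - 21916/1/23079 = 48222/109 - 21916*23079 = 48222/109 - 505799364 = -55132082454/109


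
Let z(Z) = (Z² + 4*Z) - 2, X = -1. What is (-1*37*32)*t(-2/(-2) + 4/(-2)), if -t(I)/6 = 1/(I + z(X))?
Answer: -1184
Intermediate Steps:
z(Z) = -2 + Z² + 4*Z
t(I) = -6/(-5 + I) (t(I) = -6/(I + (-2 + (-1)² + 4*(-1))) = -6/(I + (-2 + 1 - 4)) = -6/(I - 5) = -6/(-5 + I))
(-1*37*32)*t(-2/(-2) + 4/(-2)) = (-1*37*32)*(-6/(-5 + (-2/(-2) + 4/(-2)))) = (-37*32)*(-6/(-5 + (-2*(-½) + 4*(-½)))) = -(-7104)/(-5 + (1 - 2)) = -(-7104)/(-5 - 1) = -(-7104)/(-6) = -(-7104)*(-1)/6 = -1184*1 = -1184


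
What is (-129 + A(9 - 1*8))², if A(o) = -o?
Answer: 16900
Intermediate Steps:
(-129 + A(9 - 1*8))² = (-129 - (9 - 1*8))² = (-129 - (9 - 8))² = (-129 - 1*1)² = (-129 - 1)² = (-130)² = 16900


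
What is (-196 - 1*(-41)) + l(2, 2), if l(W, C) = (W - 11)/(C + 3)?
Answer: -784/5 ≈ -156.80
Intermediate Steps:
l(W, C) = (-11 + W)/(3 + C)
(-196 - 1*(-41)) + l(2, 2) = (-196 - 1*(-41)) + (-11 + 2)/(3 + 2) = (-196 + 41) - 9/5 = -155 + (1/5)*(-9) = -155 - 9/5 = -784/5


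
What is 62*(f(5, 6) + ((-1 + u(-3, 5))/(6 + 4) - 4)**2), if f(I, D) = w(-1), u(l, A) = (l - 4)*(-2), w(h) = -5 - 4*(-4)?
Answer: 56699/50 ≈ 1134.0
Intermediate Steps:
w(h) = 11 (w(h) = -5 + 16 = 11)
u(l, A) = 8 - 2*l (u(l, A) = (-4 + l)*(-2) = 8 - 2*l)
f(I, D) = 11
62*(f(5, 6) + ((-1 + u(-3, 5))/(6 + 4) - 4)**2) = 62*(11 + ((-1 + (8 - 2*(-3)))/(6 + 4) - 4)**2) = 62*(11 + ((-1 + (8 + 6))/10 - 4)**2) = 62*(11 + ((-1 + 14)*(1/10) - 4)**2) = 62*(11 + (13*(1/10) - 4)**2) = 62*(11 + (13/10 - 4)**2) = 62*(11 + (-27/10)**2) = 62*(11 + 729/100) = 62*(1829/100) = 56699/50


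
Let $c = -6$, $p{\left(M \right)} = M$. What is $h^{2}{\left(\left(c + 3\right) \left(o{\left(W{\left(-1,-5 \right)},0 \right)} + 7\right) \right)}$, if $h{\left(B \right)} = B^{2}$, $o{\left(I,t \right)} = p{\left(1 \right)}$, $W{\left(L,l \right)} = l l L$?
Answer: $331776$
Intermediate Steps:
$W{\left(L,l \right)} = L l^{2}$ ($W{\left(L,l \right)} = l^{2} L = L l^{2}$)
$o{\left(I,t \right)} = 1$
$h^{2}{\left(\left(c + 3\right) \left(o{\left(W{\left(-1,-5 \right)},0 \right)} + 7\right) \right)} = \left(\left(\left(-6 + 3\right) \left(1 + 7\right)\right)^{2}\right)^{2} = \left(\left(\left(-3\right) 8\right)^{2}\right)^{2} = \left(\left(-24\right)^{2}\right)^{2} = 576^{2} = 331776$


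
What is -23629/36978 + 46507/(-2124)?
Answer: -294987307/13090212 ≈ -22.535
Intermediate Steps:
-23629/36978 + 46507/(-2124) = -23629*1/36978 + 46507*(-1/2124) = -23629/36978 - 46507/2124 = -294987307/13090212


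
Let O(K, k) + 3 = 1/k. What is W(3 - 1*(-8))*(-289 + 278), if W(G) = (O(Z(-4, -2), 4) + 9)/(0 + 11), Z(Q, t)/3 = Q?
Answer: -25/4 ≈ -6.2500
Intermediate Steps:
Z(Q, t) = 3*Q
O(K, k) = -3 + 1/k
W(G) = 25/44 (W(G) = ((-3 + 1/4) + 9)/(0 + 11) = ((-3 + ¼) + 9)/11 = (-11/4 + 9)*(1/11) = (25/4)*(1/11) = 25/44)
W(3 - 1*(-8))*(-289 + 278) = 25*(-289 + 278)/44 = (25/44)*(-11) = -25/4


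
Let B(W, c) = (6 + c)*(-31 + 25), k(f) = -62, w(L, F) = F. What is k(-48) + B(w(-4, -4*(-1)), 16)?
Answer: -194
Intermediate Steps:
B(W, c) = -36 - 6*c (B(W, c) = (6 + c)*(-6) = -36 - 6*c)
k(-48) + B(w(-4, -4*(-1)), 16) = -62 + (-36 - 6*16) = -62 + (-36 - 96) = -62 - 132 = -194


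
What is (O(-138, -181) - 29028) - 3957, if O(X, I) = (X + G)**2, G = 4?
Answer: -15029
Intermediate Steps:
O(X, I) = (4 + X)**2 (O(X, I) = (X + 4)**2 = (4 + X)**2)
(O(-138, -181) - 29028) - 3957 = ((4 - 138)**2 - 29028) - 3957 = ((-134)**2 - 29028) - 3957 = (17956 - 29028) - 3957 = -11072 - 3957 = -15029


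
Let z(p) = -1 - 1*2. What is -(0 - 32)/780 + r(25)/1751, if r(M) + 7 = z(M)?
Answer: 12058/341445 ≈ 0.035315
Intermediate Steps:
z(p) = -3 (z(p) = -1 - 2 = -3)
r(M) = -10 (r(M) = -7 - 3 = -10)
-(0 - 32)/780 + r(25)/1751 = -(0 - 32)/780 - 10/1751 = -1*(-32)*(1/780) - 10*1/1751 = 32*(1/780) - 10/1751 = 8/195 - 10/1751 = 12058/341445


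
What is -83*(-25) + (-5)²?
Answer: 2100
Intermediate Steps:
-83*(-25) + (-5)² = -83*(-25) + 25 = 2075 + 25 = 2100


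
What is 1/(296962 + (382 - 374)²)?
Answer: 1/297026 ≈ 3.3667e-6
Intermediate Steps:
1/(296962 + (382 - 374)²) = 1/(296962 + 8²) = 1/(296962 + 64) = 1/297026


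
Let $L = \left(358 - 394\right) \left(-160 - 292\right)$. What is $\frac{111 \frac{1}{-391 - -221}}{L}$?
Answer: $- \frac{37}{922080} \approx -4.0127 \cdot 10^{-5}$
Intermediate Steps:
$L = 16272$ ($L = \left(-36\right) \left(-452\right) = 16272$)
$\frac{111 \frac{1}{-391 - -221}}{L} = \frac{111 \frac{1}{-391 - -221}}{16272} = \frac{111}{-391 + 221} \cdot \frac{1}{16272} = \frac{111}{-170} \cdot \frac{1}{16272} = 111 \left(- \frac{1}{170}\right) \frac{1}{16272} = \left(- \frac{111}{170}\right) \frac{1}{16272} = - \frac{37}{922080}$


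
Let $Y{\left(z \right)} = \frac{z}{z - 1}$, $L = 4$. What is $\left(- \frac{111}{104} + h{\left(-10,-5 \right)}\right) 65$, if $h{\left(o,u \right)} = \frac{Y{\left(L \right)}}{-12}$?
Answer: $- \frac{5515}{72} \approx -76.597$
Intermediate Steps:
$Y{\left(z \right)} = \frac{z}{-1 + z}$
$h{\left(o,u \right)} = - \frac{1}{9}$ ($h{\left(o,u \right)} = \frac{4 \frac{1}{-1 + 4}}{-12} = \frac{4}{3} \left(- \frac{1}{12}\right) = - \frac{1}{9}$)
$\left(- \frac{111}{104} + h{\left(-10,-5 \right)}\right) 65 = \left(- \frac{111}{104} - \frac{1}{9}\right) 65 = \left(- \frac{1103}{936}\right) 65 = - \frac{5515}{72}$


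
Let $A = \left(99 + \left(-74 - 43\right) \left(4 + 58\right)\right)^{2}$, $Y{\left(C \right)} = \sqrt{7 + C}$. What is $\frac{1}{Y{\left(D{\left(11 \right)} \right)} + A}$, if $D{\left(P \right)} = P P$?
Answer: $\frac{51194025}{2620828195700497} - \frac{8 \sqrt{2}}{2620828195700497} \approx 1.9534 \cdot 10^{-8}$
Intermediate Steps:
$D{\left(P \right)} = P^{2}$
$A = 51194025$ ($A = \left(99 - 7254\right)^{2} = \left(-7155\right)^{2} = 51194025$)
$\frac{1}{Y{\left(D{\left(11 \right)} \right)} + A} = \frac{1}{\sqrt{7 + 11^{2}} + 51194025} = \frac{1}{\sqrt{7 + 121} + 51194025} = \frac{1}{\sqrt{128} + 51194025} = \frac{1}{8 \sqrt{2} + 51194025} = \frac{1}{51194025 + 8 \sqrt{2}}$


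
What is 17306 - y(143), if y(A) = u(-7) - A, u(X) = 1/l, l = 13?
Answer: 226836/13 ≈ 17449.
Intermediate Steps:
u(X) = 1/13
y(A) = 1/13 - A
17306 - y(143) = 17306 - (1/13 - 1*143) = 17306 - (1/13 - 143) = 17306 - 1*(-1858/13) = 17306 + 1858/13 = 226836/13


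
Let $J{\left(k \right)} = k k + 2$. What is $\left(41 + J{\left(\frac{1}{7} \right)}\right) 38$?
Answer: $\frac{80104}{49} \approx 1634.8$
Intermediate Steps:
$J{\left(k \right)} = 2 + k^{2}$ ($J{\left(k \right)} = k^{2} + 2 = 2 + k^{2}$)
$\left(41 + J{\left(\frac{1}{7} \right)}\right) 38 = \left(41 + \left(2 + \left(\frac{1}{7}\right)^{2}\right)\right) 38 = \left(41 + \left(2 + \frac{1}{49}\right)\right) 38 = \left(41 + \frac{99}{49}\right) 38 = \frac{2108}{49} \cdot 38 = \frac{80104}{49}$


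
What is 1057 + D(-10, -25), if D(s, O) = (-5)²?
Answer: 1082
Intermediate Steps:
D(s, O) = 25
1057 + D(-10, -25) = 1057 + 25 = 1082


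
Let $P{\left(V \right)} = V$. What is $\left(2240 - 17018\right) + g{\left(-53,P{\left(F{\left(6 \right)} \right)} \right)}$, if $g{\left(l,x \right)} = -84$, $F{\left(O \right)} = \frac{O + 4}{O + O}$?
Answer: $-14862$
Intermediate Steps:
$F{\left(O \right)} = \frac{4 + O}{2 O}$
$\left(2240 - 17018\right) + g{\left(-53,P{\left(F{\left(6 \right)} \right)} \right)} = \left(2240 - 17018\right) - 84 = -14778 - 84 = -14862$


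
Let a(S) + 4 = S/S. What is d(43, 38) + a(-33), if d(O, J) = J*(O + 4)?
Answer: 1783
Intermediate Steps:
a(S) = -3 (a(S) = -4 + S/S = -4 + 1 = -3)
d(O, J) = J*(4 + O)
d(43, 38) + a(-33) = 38*(4 + 43) - 3 = 38*47 - 3 = 1786 - 3 = 1783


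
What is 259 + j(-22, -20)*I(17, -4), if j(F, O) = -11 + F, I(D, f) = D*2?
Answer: -863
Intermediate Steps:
I(D, f) = 2*D
259 + j(-22, -20)*I(17, -4) = 259 + (-11 - 22)*(2*17) = 259 - 33*34 = 259 - 1122 = -863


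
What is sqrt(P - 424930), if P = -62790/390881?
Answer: 2*I*sqrt(16231052688727930)/390881 ≈ 651.87*I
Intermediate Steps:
P = -62790/390881 (P = -62790*1/390881 = -62790/390881 ≈ -0.16064)
sqrt(P - 424930) = sqrt(-62790/390881 - 424930) = sqrt(-166097126120/390881) = 2*I*sqrt(16231052688727930)/390881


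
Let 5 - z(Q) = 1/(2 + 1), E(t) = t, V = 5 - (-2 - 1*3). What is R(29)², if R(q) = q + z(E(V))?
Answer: 10201/9 ≈ 1133.4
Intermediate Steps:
V = 10 (V = 5 - (-2 - 3) = 5 - 1*(-5) = 5 + 5 = 10)
z(Q) = 14/3 (z(Q) = 5 - 1/(2 + 1) = 5 - 1/3 = 5 - 1*⅓ = 5 - ⅓ = 14/3)
R(q) = 14/3 + q (R(q) = q + 14/3 = 14/3 + q)
R(29)² = (14/3 + 29)² = (101/3)² = 10201/9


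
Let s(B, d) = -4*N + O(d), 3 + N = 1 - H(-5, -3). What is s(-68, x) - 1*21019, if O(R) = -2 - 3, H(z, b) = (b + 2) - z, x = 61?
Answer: -21000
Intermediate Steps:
H(z, b) = 2 + b - z (H(z, b) = (2 + b) - z = 2 + b - z)
O(R) = -5
N = -6 (N = -3 + (1 - (2 - 3 - 1*(-5))) = -3 + (1 - (2 - 3 + 5)) = -3 + (1 - 1*4) = -3 + (1 - 4) = -3 - 3 = -6)
s(B, d) = 19 (s(B, d) = -4*(-6) - 5 = 24 - 5 = 19)
s(-68, x) - 1*21019 = 19 - 1*21019 = 19 - 21019 = -21000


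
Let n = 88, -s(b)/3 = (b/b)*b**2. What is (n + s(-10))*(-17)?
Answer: 3604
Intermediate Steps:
s(b) = -3*b**2 (s(b) = -3*b/b*b**2 = -3*b**2)
(n + s(-10))*(-17) = (88 - 3*(-10)**2)*(-17) = (88 - 3*100)*(-17) = (88 - 300)*(-17) = -212*(-17) = 3604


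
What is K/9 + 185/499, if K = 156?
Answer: 26503/1497 ≈ 17.704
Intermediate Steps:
K/9 + 185/499 = 156/9 + 185/499 = 156*(⅑) + 185*(1/499) = 52/3 + 185/499 = 26503/1497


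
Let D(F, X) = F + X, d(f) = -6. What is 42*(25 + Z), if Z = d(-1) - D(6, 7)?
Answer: 252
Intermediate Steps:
Z = -19 (Z = -6 - (6 + 7) = -6 - 1*13 = -6 - 13 = -19)
42*(25 + Z) = 42*(25 - 19) = 42*6 = 252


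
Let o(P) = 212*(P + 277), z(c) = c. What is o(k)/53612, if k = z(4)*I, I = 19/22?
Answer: 163505/147433 ≈ 1.1090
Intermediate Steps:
I = 19/22 (I = 19*(1/22) = 19/22 ≈ 0.86364)
k = 38/11 (k = 4*(19/22) = 38/11 ≈ 3.4545)
o(P) = 58724 + 212*P (o(P) = 212*(277 + P) = 58724 + 212*P)
o(k)/53612 = (58724 + 212*(38/11))/53612 = (58724 + 8056/11)*(1/53612) = (654020/11)*(1/53612) = 163505/147433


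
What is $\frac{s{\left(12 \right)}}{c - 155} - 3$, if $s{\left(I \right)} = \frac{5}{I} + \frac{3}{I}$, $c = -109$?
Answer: $- \frac{1189}{396} \approx -3.0025$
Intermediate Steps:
$s{\left(I \right)} = \frac{8}{I}$
$\frac{s{\left(12 \right)}}{c - 155} - 3 = \frac{8 \cdot \frac{1}{12}}{-109 - 155} - 3 = \frac{8 \cdot \frac{1}{12}}{-264} - 3 = \left(- \frac{1}{264}\right) \frac{2}{3} - 3 = - \frac{1}{396} - 3 = - \frac{1189}{396}$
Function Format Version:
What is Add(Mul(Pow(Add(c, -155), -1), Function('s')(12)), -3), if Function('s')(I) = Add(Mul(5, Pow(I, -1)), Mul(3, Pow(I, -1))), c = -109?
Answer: Rational(-1189, 396) ≈ -3.0025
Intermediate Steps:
Function('s')(I) = Mul(8, Pow(I, -1))
Add(Mul(Pow(Add(c, -155), -1), Function('s')(12)), -3) = Add(Mul(Pow(Add(-109, -155), -1), Mul(8, Pow(12, -1))), -3) = Add(Mul(Pow(-264, -1), Mul(8, Rational(1, 12))), -3) = Add(Mul(Rational(-1, 264), Rational(2, 3)), -3) = Add(Rational(-1, 396), -3) = Rational(-1189, 396)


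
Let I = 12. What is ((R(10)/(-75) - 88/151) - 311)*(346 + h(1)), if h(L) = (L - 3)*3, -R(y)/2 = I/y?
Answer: -399875428/3775 ≈ -1.0593e+5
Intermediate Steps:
R(y) = -24/y
h(L) = -9 + 3*L (h(L) = (-3 + L)*3 = -9 + 3*L)
((R(10)/(-75) - 88/151) - 311)*(346 + h(1)) = ((-24/10/(-75) - 88/151) - 311)*(346 + (-9 + 3*1)) = ((-24*⅒*(-1/75) - 88*1/151) - 311)*(346 + (-9 + 3)) = ((-12/5*(-1/75) - 88/151) - 311)*(346 - 6) = ((4/125 - 88/151) - 311)*340 = (-10396/18875 - 311)*340 = -5880521/18875*340 = -399875428/3775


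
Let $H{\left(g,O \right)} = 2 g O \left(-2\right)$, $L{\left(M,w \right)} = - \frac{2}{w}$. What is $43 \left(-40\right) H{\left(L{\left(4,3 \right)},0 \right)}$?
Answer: $0$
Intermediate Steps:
$H{\left(g,O \right)} = - 4 O g$ ($H{\left(g,O \right)} = 2 O g \left(-2\right) = - 4 O g$)
$43 \left(-40\right) H{\left(L{\left(4,3 \right)},0 \right)} = 43 \left(-40\right) \left(\left(-4\right) 0 \left(- \frac{2}{3}\right)\right) = - 1720 \left(\left(-4\right) 0 \left(\left(-2\right) \frac{1}{3}\right)\right) = - 1720 \left(\left(-4\right) 0 \left(- \frac{2}{3}\right)\right) = \left(-1720\right) 0 = 0$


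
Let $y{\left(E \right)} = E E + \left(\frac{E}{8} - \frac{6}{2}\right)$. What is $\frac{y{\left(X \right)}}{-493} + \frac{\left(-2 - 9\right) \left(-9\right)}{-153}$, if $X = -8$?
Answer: $- \frac{379}{493} \approx -0.76876$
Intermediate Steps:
$y{\left(E \right)} = -3 + E^{2} + \frac{E}{8}$ ($y{\left(E \right)} = E^{2} + \left(E \frac{1}{8} - 3\right) = E^{2} + \left(\frac{E}{8} - 3\right) = E^{2} + \left(-3 + \frac{E}{8}\right) = -3 + E^{2} + \frac{E}{8}$)
$\frac{y{\left(X \right)}}{-493} + \frac{\left(-2 - 9\right) \left(-9\right)}{-153} = \frac{-3 + \left(-8\right)^{2} + \frac{1}{8} \left(-8\right)}{-493} + \frac{\left(-2 - 9\right) \left(-9\right)}{-153} = \left(-3 + 64 - 1\right) \left(- \frac{1}{493}\right) + \left(-11\right) \left(-9\right) \left(- \frac{1}{153}\right) = 60 \left(- \frac{1}{493}\right) + 99 \left(- \frac{1}{153}\right) = - \frac{60}{493} - \frac{11}{17} = - \frac{379}{493}$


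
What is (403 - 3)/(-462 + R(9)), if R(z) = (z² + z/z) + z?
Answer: -400/371 ≈ -1.0782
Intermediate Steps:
R(z) = 1 + z + z² (R(z) = (z² + 1) + z = (1 + z²) + z = 1 + z + z²)
(403 - 3)/(-462 + R(9)) = (403 - 3)/(-462 + (1 + 9 + 9²)) = 400/(-462 + (1 + 9 + 81)) = 400/(-462 + 91) = 400/(-371) = 400*(-1/371) = -400/371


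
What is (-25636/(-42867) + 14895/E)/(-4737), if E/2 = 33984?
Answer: -264547957/1533516513408 ≈ -0.00017251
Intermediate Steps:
E = 67968 (E = 2*33984 = 67968)
(-25636/(-42867) + 14895/E)/(-4737) = (-25636/(-42867) + 14895/67968)/(-4737) = (-25636*(-1/42867) + 14895*(1/67968))*(-1/4737) = (25636/42867 + 1655/7552)*(-1/4737) = (264547957/323731584)*(-1/4737) = -264547957/1533516513408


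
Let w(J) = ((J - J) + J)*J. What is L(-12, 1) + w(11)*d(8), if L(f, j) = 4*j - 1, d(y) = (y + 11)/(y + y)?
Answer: 2347/16 ≈ 146.69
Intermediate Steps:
w(J) = J² (w(J) = (0 + J)*J = J*J = J²)
d(y) = (11 + y)/(2*y) (d(y) = (11 + y)/((2*y)) = (11 + y)*(1/(2*y)) = (11 + y)/(2*y))
L(f, j) = -1 + 4*j
L(-12, 1) + w(11)*d(8) = (-1 + 4*1) + 11²*((½)*(11 + 8)/8) = (-1 + 4) + 121*((½)*(⅛)*19) = 3 + 121*(19/16) = 3 + 2299/16 = 2347/16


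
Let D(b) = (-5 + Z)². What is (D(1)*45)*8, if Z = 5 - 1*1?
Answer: 360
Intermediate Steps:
Z = 4 (Z = 5 - 1 = 4)
D(b) = 1 (D(b) = (-5 + 4)² = (-1)² = 1)
(D(1)*45)*8 = (1*45)*8 = 45*8 = 360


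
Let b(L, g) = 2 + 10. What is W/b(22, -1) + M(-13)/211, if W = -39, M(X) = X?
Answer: -2795/844 ≈ -3.3116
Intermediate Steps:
b(L, g) = 12
W/b(22, -1) + M(-13)/211 = -39/12 - 13/211 = -39*1/12 - 13*1/211 = -13/4 - 13/211 = -2795/844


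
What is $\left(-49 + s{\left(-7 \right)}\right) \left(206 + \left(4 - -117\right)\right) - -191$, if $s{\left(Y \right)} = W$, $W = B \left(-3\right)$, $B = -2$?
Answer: $-13870$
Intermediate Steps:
$W = 6$ ($W = \left(-2\right) \left(-3\right) = 6$)
$s{\left(Y \right)} = 6$
$\left(-49 + s{\left(-7 \right)}\right) \left(206 + \left(4 - -117\right)\right) - -191 = \left(-49 + 6\right) \left(206 + \left(4 - -117\right)\right) - -191 = - 43 \left(206 + \left(4 + 117\right)\right) + 191 = - 43 \left(206 + 121\right) + 191 = \left(-43\right) 327 + 191 = -14061 + 191 = -13870$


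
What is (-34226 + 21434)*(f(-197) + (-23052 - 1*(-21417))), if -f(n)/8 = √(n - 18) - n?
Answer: 41075112 + 102336*I*√215 ≈ 4.1075e+7 + 1.5005e+6*I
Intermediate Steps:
f(n) = -8*√(-18 + n) + 8*n (f(n) = -8*(√(n - 18) - n) = -8*(√(-18 + n) - n) = -8*√(-18 + n) + 8*n)
(-34226 + 21434)*(f(-197) + (-23052 - 1*(-21417))) = (-34226 + 21434)*((-8*√(-18 - 197) + 8*(-197)) + (-23052 - 1*(-21417))) = -12792*((-8*I*√215 - 1576) + (-23052 + 21417)) = -12792*((-8*I*√215 - 1576) - 1635) = -12792*((-1576 - 8*I*√215) - 1635) = -12792*(-3211 - 8*I*√215) = 41075112 + 102336*I*√215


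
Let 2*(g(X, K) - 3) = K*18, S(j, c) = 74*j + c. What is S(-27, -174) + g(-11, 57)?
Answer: -1656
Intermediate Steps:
S(j, c) = c + 74*j
g(X, K) = 3 + 9*K (g(X, K) = 3 + (K*18)/2 = 3 + (18*K)/2 = 3 + 9*K)
S(-27, -174) + g(-11, 57) = (-174 + 74*(-27)) + (3 + 9*57) = (-174 - 1998) + (3 + 513) = -2172 + 516 = -1656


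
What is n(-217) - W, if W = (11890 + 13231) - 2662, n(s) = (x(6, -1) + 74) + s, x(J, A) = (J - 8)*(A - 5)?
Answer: -22590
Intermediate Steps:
x(J, A) = (-8 + J)*(-5 + A)
n(s) = 86 + s (n(s) = ((40 - 8*(-1) - 5*6 - 1*6) + 74) + s = ((40 + 8 - 30 - 6) + 74) + s = (12 + 74) + s = 86 + s)
W = 22459 (W = 25121 - 2662 = 22459)
n(-217) - W = (86 - 217) - 1*22459 = -131 - 22459 = -22590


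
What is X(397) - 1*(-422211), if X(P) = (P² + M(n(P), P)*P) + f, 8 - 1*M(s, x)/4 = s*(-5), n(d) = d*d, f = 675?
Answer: 1252008659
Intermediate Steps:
n(d) = d²
M(s, x) = 32 + 20*s (M(s, x) = 32 - 4*s*(-5) = 32 - (-20)*s = 32 + 20*s)
X(P) = 675 + P² + P*(32 + 20*P²) (X(P) = (P² + (32 + 20*P²)*P) + 675 = (P² + P*(32 + 20*P²)) + 675 = 675 + P² + P*(32 + 20*P²))
X(397) - 1*(-422211) = (675 + 397² + 20*397³ + 32*397) - 1*(-422211) = (675 + 157609 + 20*62570773 + 12704) + 422211 = (675 + 157609 + 1251415460 + 12704) + 422211 = 1251586448 + 422211 = 1252008659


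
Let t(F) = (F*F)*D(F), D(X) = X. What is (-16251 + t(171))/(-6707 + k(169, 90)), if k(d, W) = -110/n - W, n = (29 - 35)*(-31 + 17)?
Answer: -209326320/285529 ≈ -733.12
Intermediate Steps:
n = 84 (n = -6*(-14) = 84)
k(d, W) = -55/42 - W (k(d, W) = -110/84 - W = -110*1/84 - W = -55/42 - W)
t(F) = F**3 (t(F) = (F*F)*F = F**2*F = F**3)
(-16251 + t(171))/(-6707 + k(169, 90)) = (-16251 + 171**3)/(-6707 + (-55/42 - 1*90)) = (-16251 + 5000211)/(-6707 + (-55/42 - 90)) = 4983960/(-6707 - 3835/42) = 4983960/(-285529/42) = 4983960*(-42/285529) = -209326320/285529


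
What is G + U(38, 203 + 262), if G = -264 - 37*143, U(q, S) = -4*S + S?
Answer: -6950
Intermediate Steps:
U(q, S) = -3*S
G = -5555 (G = -264 - 5291 = -5555)
G + U(38, 203 + 262) = -5555 - 3*(203 + 262) = -5555 - 3*465 = -5555 - 1395 = -6950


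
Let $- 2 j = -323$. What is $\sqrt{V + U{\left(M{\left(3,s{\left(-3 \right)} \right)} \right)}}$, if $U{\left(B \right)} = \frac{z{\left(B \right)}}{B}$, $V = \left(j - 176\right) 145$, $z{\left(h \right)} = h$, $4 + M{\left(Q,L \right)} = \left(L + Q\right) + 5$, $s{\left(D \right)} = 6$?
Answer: $\frac{3 i \sqrt{934}}{2} \approx 45.842 i$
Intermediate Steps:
$j = \frac{323}{2}$ ($j = \left(- \frac{1}{2}\right) \left(-323\right) = \frac{323}{2} \approx 161.5$)
$M{\left(Q,L \right)} = 1 + L + Q$ ($M{\left(Q,L \right)} = -4 + \left(\left(L + Q\right) + 5\right) = -4 + \left(5 + L + Q\right) = 1 + L + Q$)
$V = - \frac{4205}{2}$ ($V = \left(\frac{323}{2} - 176\right) 145 = \left(- \frac{29}{2}\right) 145 = - \frac{4205}{2} \approx -2102.5$)
$U{\left(B \right)} = 1$ ($U{\left(B \right)} = \frac{B}{B} = 1$)
$\sqrt{V + U{\left(M{\left(3,s{\left(-3 \right)} \right)} \right)}} = \sqrt{- \frac{4205}{2} + 1} = \sqrt{- \frac{4203}{2}} = \frac{3 i \sqrt{934}}{2}$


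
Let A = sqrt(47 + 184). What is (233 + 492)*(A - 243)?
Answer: -176175 + 725*sqrt(231) ≈ -1.6516e+5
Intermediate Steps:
A = sqrt(231) ≈ 15.199
(233 + 492)*(A - 243) = (233 + 492)*(sqrt(231) - 243) = 725*(-243 + sqrt(231)) = -176175 + 725*sqrt(231)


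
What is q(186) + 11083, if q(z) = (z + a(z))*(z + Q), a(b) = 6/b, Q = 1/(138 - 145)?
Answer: 9907878/217 ≈ 45658.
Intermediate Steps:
Q = -⅐ (Q = 1/(-7) = -⅐ ≈ -0.14286)
q(z) = (-⅐ + z)*(z + 6/z) (q(z) = (z + 6/z)*(z - ⅐) = (z + 6/z)*(-⅐ + z) = (-⅐ + z)*(z + 6/z))
q(186) + 11083 = (6 + 186² - 6/7/186 - ⅐*186) + 11083 = (6 + 34596 - 6/7*1/186 - 186/7) + 11083 = (6 + 34596 - 1/217 - 186/7) + 11083 = 7502867/217 + 11083 = 9907878/217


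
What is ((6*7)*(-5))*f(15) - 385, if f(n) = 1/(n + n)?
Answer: -392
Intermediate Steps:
f(n) = 1/(2*n)
((6*7)*(-5))*f(15) - 385 = ((6*7)*(-5))*((1/2)/15) - 385 = (42*(-5))*((1/2)*(1/15)) - 385 = -210*1/30 - 385 = -7 - 385 = -392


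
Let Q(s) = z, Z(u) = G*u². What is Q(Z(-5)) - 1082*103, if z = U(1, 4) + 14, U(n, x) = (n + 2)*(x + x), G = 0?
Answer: -111408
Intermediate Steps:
Z(u) = 0 (Z(u) = 0*u² = 0)
U(n, x) = 2*x*(2 + n) (U(n, x) = (2 + n)*(2*x) = 2*x*(2 + n))
z = 38 (z = 2*4*(2 + 1) + 14 = 2*4*3 + 14 = 24 + 14 = 38)
Q(s) = 38
Q(Z(-5)) - 1082*103 = 38 - 1082*103 = 38 - 111446 = -111408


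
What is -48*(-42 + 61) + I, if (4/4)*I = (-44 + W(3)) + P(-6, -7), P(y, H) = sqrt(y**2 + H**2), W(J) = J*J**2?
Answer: -929 + sqrt(85) ≈ -919.78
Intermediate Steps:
W(J) = J**3
P(y, H) = sqrt(H**2 + y**2)
I = -17 + sqrt(85) (I = (-44 + 3**3) + sqrt((-7)**2 + (-6)**2) = (-44 + 27) + sqrt(49 + 36) = -17 + sqrt(85) ≈ -7.7805)
-48*(-42 + 61) + I = -48*(-42 + 61) + (-17 + sqrt(85)) = -48*19 + (-17 + sqrt(85)) = -912 + (-17 + sqrt(85)) = -929 + sqrt(85)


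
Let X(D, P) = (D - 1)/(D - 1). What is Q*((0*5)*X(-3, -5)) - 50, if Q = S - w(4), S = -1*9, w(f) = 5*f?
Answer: -50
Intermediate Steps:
S = -9
X(D, P) = 1 (X(D, P) = (-1 + D)/(-1 + D) = 1)
Q = -29 (Q = -9 - 5*4 = -9 - 1*20 = -9 - 20 = -29)
Q*((0*5)*X(-3, -5)) - 50 = -29*0*5 - 50 = -0 - 50 = -29*0 - 50 = 0 - 50 = -50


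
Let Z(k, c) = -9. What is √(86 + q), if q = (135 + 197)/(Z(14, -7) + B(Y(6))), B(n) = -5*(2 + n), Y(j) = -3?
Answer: √3 ≈ 1.7320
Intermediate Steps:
B(n) = -10 - 5*n
q = -83 (q = (135 + 197)/(-9 + (-10 - 5*(-3))) = 332/(-9 + (-10 + 15)) = 332/(-9 + 5) = 332/(-4) = 332*(-¼) = -83)
√(86 + q) = √(86 - 83) = √3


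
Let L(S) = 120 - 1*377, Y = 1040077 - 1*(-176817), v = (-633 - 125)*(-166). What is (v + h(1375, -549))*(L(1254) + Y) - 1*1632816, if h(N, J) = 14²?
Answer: 153323828472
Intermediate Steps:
h(N, J) = 196
v = 125828 (v = -758*(-166) = 125828)
Y = 1216894 (Y = 1040077 + 176817 = 1216894)
L(S) = -257 (L(S) = 120 - 377 = -257)
(v + h(1375, -549))*(L(1254) + Y) - 1*1632816 = (125828 + 196)*(-257 + 1216894) - 1*1632816 = 126024*1216637 - 1632816 = 153325461288 - 1632816 = 153323828472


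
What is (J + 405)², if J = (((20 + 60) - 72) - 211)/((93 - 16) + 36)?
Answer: 2075895844/12769 ≈ 1.6257e+5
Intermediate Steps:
J = -203/113 (J = ((80 - 72) - 211)/(77 + 36) = (8 - 211)/113 = -203*1/113 = -203/113 ≈ -1.7965)
(J + 405)² = (-203/113 + 405)² = (45562/113)² = 2075895844/12769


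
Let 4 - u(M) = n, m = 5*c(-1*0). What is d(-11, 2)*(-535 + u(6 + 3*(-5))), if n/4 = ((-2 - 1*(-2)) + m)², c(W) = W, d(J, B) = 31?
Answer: -16461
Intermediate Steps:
m = 0 (m = 5*(-1*0) = 5*0 = 0)
n = 0 (n = 4*((-2 - 1*(-2)) + 0)² = 4*((-2 + 2) + 0)² = 4*(0 + 0)² = 4*0² = 4*0 = 0)
u(M) = 4 (u(M) = 4 - 1*0 = 4 + 0 = 4)
d(-11, 2)*(-535 + u(6 + 3*(-5))) = 31*(-535 + 4) = 31*(-531) = -16461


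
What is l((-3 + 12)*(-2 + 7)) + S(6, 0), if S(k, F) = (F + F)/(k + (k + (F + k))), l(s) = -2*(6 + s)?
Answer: -102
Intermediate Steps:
l(s) = -12 - 2*s
S(k, F) = 2*F/(F + 3*k) (S(k, F) = (2*F)/(k + (F + 2*k)) = (2*F)/(F + 3*k) = 2*F/(F + 3*k))
l((-3 + 12)*(-2 + 7)) + S(6, 0) = (-12 - 2*(-3 + 12)*(-2 + 7)) + 2*0/(0 + 3*6) = (-12 - 18*5) + 2*0/(0 + 18) = (-12 - 2*45) + 2*0/18 = (-12 - 90) + 2*0*(1/18) = -102 + 0 = -102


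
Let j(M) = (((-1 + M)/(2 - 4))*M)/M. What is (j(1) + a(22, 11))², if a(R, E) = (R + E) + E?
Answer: 1936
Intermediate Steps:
a(R, E) = R + 2*E (a(R, E) = (E + R) + E = R + 2*E)
j(M) = ½ - M/2 (j(M) = (((-1 + M)/(-2))*M)/M = (((-1 + M)*(-½))*M)/M = ((½ - M/2)*M)/M = (M*(½ - M/2))/M = ½ - M/2)
(j(1) + a(22, 11))² = ((½ - ½*1) + (22 + 2*11))² = ((½ - ½) + (22 + 22))² = (0 + 44)² = 44² = 1936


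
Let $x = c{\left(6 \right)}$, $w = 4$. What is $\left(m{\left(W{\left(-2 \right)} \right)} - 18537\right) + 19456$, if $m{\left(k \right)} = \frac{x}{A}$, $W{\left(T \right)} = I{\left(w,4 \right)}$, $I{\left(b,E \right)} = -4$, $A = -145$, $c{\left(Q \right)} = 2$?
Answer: $\frac{133253}{145} \approx 918.99$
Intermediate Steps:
$W{\left(T \right)} = -4$
$x = 2$
$m{\left(k \right)} = - \frac{2}{145}$ ($m{\left(k \right)} = \frac{2}{-145} = 2 \left(- \frac{1}{145}\right) = - \frac{2}{145}$)
$\left(m{\left(W{\left(-2 \right)} \right)} - 18537\right) + 19456 = \left(- \frac{2}{145} - 18537\right) + 19456 = - \frac{2687867}{145} + 19456 = \frac{133253}{145}$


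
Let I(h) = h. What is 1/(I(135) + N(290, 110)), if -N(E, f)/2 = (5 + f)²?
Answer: -1/26315 ≈ -3.8001e-5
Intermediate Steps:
N(E, f) = -2*(5 + f)²
1/(I(135) + N(290, 110)) = 1/(135 - 2*(5 + 110)²) = 1/(135 - 2*115²) = 1/(135 - 2*13225) = 1/(135 - 26450) = 1/(-26315) = -1/26315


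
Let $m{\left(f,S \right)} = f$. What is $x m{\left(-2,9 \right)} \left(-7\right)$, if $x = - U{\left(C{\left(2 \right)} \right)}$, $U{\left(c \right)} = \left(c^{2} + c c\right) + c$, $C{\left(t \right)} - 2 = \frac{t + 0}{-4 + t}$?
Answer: $-42$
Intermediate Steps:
$C{\left(t \right)} = 2 + \frac{t}{-4 + t}$ ($C{\left(t \right)} = 2 + \frac{t + 0}{-4 + t} = 2 + \frac{t}{-4 + t}$)
$U{\left(c \right)} = c + 2 c^{2}$ ($U{\left(c \right)} = \left(c^{2} + c^{2}\right) + c = 2 c^{2} + c = c + 2 c^{2}$)
$x = -3$ ($x = - \frac{-8 + 3 \cdot 2}{-4 + 2} \left(1 + 2 \frac{-8 + 3 \cdot 2}{-4 + 2}\right) = - \frac{-8 + 6}{-2} \left(1 + 2 \frac{-8 + 6}{-2}\right) = - \left(- \frac{1}{2}\right) \left(-2\right) \left(1 + 2 \left(\left(- \frac{1}{2}\right) \left(-2\right)\right)\right) = - 1 \left(1 + 2 \cdot 1\right) = - 1 \left(1 + 2\right) = - 1 \cdot 3 = \left(-1\right) 3 = -3$)
$x m{\left(-2,9 \right)} \left(-7\right) = \left(-3\right) \left(-2\right) \left(-7\right) = 6 \left(-7\right) = -42$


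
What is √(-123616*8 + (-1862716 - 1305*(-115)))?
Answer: I*√2701569 ≈ 1643.6*I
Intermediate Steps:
√(-123616*8 + (-1862716 - 1305*(-115))) = √(-988928 + (-1862716 + 150075)) = √(-988928 - 1712641) = √(-2701569) = I*√2701569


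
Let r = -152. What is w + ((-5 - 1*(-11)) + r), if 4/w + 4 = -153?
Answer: -22926/157 ≈ -146.03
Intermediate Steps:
w = -4/157 (w = 4/(-4 - 153) = 4/(-157) = 4*(-1/157) = -4/157 ≈ -0.025478)
w + ((-5 - 1*(-11)) + r) = -4/157 + ((-5 - 1*(-11)) - 152) = -4/157 + ((-5 + 11) - 152) = -4/157 + (6 - 152) = -4/157 - 146 = -22926/157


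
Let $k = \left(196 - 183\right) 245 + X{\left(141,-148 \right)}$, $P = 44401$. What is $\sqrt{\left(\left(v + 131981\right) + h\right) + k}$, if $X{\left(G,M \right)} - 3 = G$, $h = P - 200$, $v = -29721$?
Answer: $\sqrt{149790} \approx 387.03$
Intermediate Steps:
$h = 44201$ ($h = 44401 - 200 = 44201$)
$X{\left(G,M \right)} = 3 + G$
$k = 3329$ ($k = \left(196 - 183\right) 245 + \left(3 + 141\right) = 13 \cdot 245 + 144 = 3185 + 144 = 3329$)
$\sqrt{\left(\left(v + 131981\right) + h\right) + k} = \sqrt{\left(\left(-29721 + 131981\right) + 44201\right) + 3329} = \sqrt{\left(102260 + 44201\right) + 3329} = \sqrt{146461 + 3329} = \sqrt{149790}$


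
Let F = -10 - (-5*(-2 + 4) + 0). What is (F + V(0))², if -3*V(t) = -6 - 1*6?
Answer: 16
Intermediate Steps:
V(t) = 4 (V(t) = -(-6 - 1*6)/3 = -(-6 - 6)/3 = -⅓*(-12) = 4)
F = 0 (F = -10 - (-5*2 + 0) = -10 - (-10 + 0) = -10 - 1*(-10) = -10 + 10 = 0)
(F + V(0))² = (0 + 4)² = 4² = 16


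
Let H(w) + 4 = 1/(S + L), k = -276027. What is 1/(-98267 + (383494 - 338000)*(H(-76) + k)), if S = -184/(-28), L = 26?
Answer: -114/1431595035005 ≈ -7.9631e-11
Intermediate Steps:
S = 46/7 (S = -184*(-1/28) = 46/7 ≈ 6.5714)
H(w) = -905/228 (H(w) = -4 + 1/(46/7 + 26) = -4 + 1/(228/7) = -4 + 7/228 = -905/228)
1/(-98267 + (383494 - 338000)*(H(-76) + k)) = 1/(-98267 + (383494 - 338000)*(-905/228 - 276027)) = 1/(-98267 + 45494*(-62935061/228)) = 1/(-98267 - 1431583832567/114) = 1/(-1431595035005/114) = -114/1431595035005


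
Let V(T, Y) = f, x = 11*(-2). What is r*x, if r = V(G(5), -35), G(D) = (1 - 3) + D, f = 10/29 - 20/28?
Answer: 1650/203 ≈ 8.1281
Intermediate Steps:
f = -75/203 (f = 10*(1/29) - 20*1/28 = 10/29 - 5/7 = -75/203 ≈ -0.36946)
x = -22
G(D) = -2 + D
V(T, Y) = -75/203
r = -75/203 ≈ -0.36946
r*x = -75/203*(-22) = 1650/203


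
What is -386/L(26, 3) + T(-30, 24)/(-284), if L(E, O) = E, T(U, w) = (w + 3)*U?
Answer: -22141/1846 ≈ -11.994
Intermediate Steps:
T(U, w) = U*(3 + w) (T(U, w) = (3 + w)*U = U*(3 + w))
-386/L(26, 3) + T(-30, 24)/(-284) = -386/26 - 30*(3 + 24)/(-284) = -386*1/26 - 30*27*(-1/284) = -193/13 - 810*(-1/284) = -193/13 + 405/142 = -22141/1846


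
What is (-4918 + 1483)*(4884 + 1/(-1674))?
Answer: -9361308175/558 ≈ -1.6777e+7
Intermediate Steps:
(-4918 + 1483)*(4884 + 1/(-1674)) = -3435*(4884 - 1/1674) = -3435*8175815/1674 = -9361308175/558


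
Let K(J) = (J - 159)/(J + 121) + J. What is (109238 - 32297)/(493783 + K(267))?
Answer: 7463277/47922877 ≈ 0.15574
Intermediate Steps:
K(J) = J + (-159 + J)/(121 + J) (K(J) = (-159 + J)/(121 + J) + J = J + (-159 + J)/(121 + J))
(109238 - 32297)/(493783 + K(267)) = (109238 - 32297)/(493783 + (-159 + 267² + 122*267)/(121 + 267)) = 76941/(493783 + (-159 + 71289 + 32574)/388) = 76941/(493783 + (1/388)*103704) = 76941/(493783 + 25926/97) = 76941/(47922877/97) = 76941*(97/47922877) = 7463277/47922877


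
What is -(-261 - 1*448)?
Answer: 709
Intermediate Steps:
-(-261 - 1*448) = -(-261 - 448) = -1*(-709) = 709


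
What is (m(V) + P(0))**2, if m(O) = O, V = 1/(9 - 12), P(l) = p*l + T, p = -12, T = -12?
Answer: 1369/9 ≈ 152.11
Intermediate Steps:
P(l) = -12 - 12*l (P(l) = -12*l - 12 = -12 - 12*l)
V = -1/3 (V = 1/(-3) = -1/3 ≈ -0.33333)
(m(V) + P(0))**2 = (-1/3 + (-12 - 12*0))**2 = (-1/3 + (-12 + 0))**2 = (-1/3 - 12)**2 = (-37/3)**2 = 1369/9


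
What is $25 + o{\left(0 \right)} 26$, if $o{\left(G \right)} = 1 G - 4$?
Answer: $-79$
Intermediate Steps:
$o{\left(G \right)} = -4 + G$ ($o{\left(G \right)} = G - 4 = -4 + G$)
$25 + o{\left(0 \right)} 26 = 25 + \left(-4 + 0\right) 26 = 25 - 104 = -79$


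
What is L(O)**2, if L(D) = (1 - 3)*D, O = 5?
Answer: 100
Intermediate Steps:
L(D) = -2*D
L(O)**2 = (-2*5)**2 = (-10)**2 = 100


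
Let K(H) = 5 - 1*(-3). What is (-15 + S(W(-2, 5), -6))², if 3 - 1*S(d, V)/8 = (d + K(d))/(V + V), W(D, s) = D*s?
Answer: 529/9 ≈ 58.778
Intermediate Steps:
K(H) = 8 (K(H) = 5 + 3 = 8)
S(d, V) = 24 - 4*(8 + d)/V (S(d, V) = 24 - 8*(d + 8)/(V + V) = 24 - 8*(8 + d)/(2*V) = 24 - 8*(8 + d)*1/(2*V) = 24 - 4*(8 + d)/V)
(-15 + S(W(-2, 5), -6))² = (-15 + 4*(-8 - (-2)*5 + 6*(-6))/(-6))² = (-15 + 4*(-⅙)*(-8 - 1*(-10) - 36))² = (-15 + 4*(-⅙)*(-8 + 10 - 36))² = (-15 + 4*(-⅙)*(-34))² = (-15 + 68/3)² = (23/3)² = 529/9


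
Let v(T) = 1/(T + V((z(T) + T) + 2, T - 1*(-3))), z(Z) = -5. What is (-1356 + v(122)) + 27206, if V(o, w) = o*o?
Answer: 369215551/14283 ≈ 25850.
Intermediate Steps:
V(o, w) = o**2
v(T) = 1/(T + (-3 + T)**2) (v(T) = 1/(T + ((-5 + T) + 2)**2) = 1/(T + (-3 + T)**2))
(-1356 + v(122)) + 27206 = (-1356 + 1/(122 + (-3 + 122)**2)) + 27206 = (-1356 + 1/(122 + 119**2)) + 27206 = (-1356 + 1/(122 + 14161)) + 27206 = (-1356 + 1/14283) + 27206 = -19367747/14283 + 27206 = 369215551/14283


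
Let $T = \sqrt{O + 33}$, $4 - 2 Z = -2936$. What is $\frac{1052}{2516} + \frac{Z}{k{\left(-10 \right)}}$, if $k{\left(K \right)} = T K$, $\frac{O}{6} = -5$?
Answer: $\frac{263}{629} - 49 \sqrt{3} \approx -84.452$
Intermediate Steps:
$Z = 1470$ ($Z = 2 - -1468 = 2 + 1468 = 1470$)
$O = -30$ ($O = 6 \left(-5\right) = -30$)
$T = \sqrt{3}$ ($T = \sqrt{-30 + 33} = \sqrt{3} \approx 1.732$)
$k{\left(K \right)} = K \sqrt{3}$ ($k{\left(K \right)} = \sqrt{3} K = K \sqrt{3}$)
$\frac{1052}{2516} + \frac{Z}{k{\left(-10 \right)}} = \frac{1052}{2516} + \frac{1470}{\left(-10\right) \sqrt{3}} = 1052 \cdot \frac{1}{2516} + 1470 \left(- \frac{\sqrt{3}}{30}\right) = \frac{263}{629} - 49 \sqrt{3}$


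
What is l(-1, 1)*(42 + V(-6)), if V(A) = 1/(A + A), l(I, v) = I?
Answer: -503/12 ≈ -41.917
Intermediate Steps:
V(A) = 1/(2*A)
l(-1, 1)*(42 + V(-6)) = -(42 + (½)/(-6)) = -(42 + (½)*(-⅙)) = -(42 - 1/12) = -1*503/12 = -503/12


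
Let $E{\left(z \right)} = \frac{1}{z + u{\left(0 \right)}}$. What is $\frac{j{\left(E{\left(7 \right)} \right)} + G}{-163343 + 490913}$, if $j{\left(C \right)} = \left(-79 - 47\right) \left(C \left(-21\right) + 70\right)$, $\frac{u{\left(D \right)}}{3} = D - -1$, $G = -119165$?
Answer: $- \frac{319301}{818925} \approx -0.3899$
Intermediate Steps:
$u{\left(D \right)} = 3 + 3 D$ ($u{\left(D \right)} = 3 \left(D - -1\right) = 3 \left(D + 1\right) = 3 \left(1 + D\right) = 3 + 3 D$)
$E{\left(z \right)} = \frac{1}{3 + z}$ ($E{\left(z \right)} = \frac{1}{z + \left(3 + 3 \cdot 0\right)} = \frac{1}{z + \left(3 + 0\right)} = \frac{1}{z + 3} = \frac{1}{3 + z}$)
$j{\left(C \right)} = -8820 + 2646 C$ ($j{\left(C \right)} = - 126 \left(- 21 C + 70\right) = - 126 \left(70 - 21 C\right) = -8820 + 2646 C$)
$\frac{j{\left(E{\left(7 \right)} \right)} + G}{-163343 + 490913} = \frac{\left(-8820 + \frac{2646}{3 + 7}\right) - 119165}{-163343 + 490913} = \frac{\left(-8820 + \frac{2646}{10}\right) - 119165}{327570} = \left(\left(-8820 + 2646 \cdot \frac{1}{10}\right) - 119165\right) \frac{1}{327570} = \left(\left(-8820 + \frac{1323}{5}\right) - 119165\right) \frac{1}{327570} = \left(- \frac{42777}{5} - 119165\right) \frac{1}{327570} = \left(- \frac{638602}{5}\right) \frac{1}{327570} = - \frac{319301}{818925}$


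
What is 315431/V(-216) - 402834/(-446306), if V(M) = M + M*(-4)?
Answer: 70519892159/144603144 ≈ 487.68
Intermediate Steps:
V(M) = -3*M (V(M) = M - 4*M = -3*M)
315431/V(-216) - 402834/(-446306) = 315431/((-3*(-216))) - 402834/(-446306) = 315431/648 - 402834*(-1/446306) = 315431*(1/648) + 201417/223153 = 315431/648 + 201417/223153 = 70519892159/144603144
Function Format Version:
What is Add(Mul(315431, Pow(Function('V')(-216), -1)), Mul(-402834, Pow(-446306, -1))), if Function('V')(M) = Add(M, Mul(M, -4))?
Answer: Rational(70519892159, 144603144) ≈ 487.68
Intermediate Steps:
Function('V')(M) = Mul(-3, M) (Function('V')(M) = Add(M, Mul(-4, M)) = Mul(-3, M))
Add(Mul(315431, Pow(Function('V')(-216), -1)), Mul(-402834, Pow(-446306, -1))) = Add(Mul(315431, Pow(Mul(-3, -216), -1)), Mul(-402834, Pow(-446306, -1))) = Add(Mul(315431, Pow(648, -1)), Mul(-402834, Rational(-1, 446306))) = Add(Mul(315431, Rational(1, 648)), Rational(201417, 223153)) = Add(Rational(315431, 648), Rational(201417, 223153)) = Rational(70519892159, 144603144)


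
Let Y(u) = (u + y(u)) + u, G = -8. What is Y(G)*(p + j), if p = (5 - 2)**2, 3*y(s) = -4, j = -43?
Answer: 1768/3 ≈ 589.33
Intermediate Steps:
y(s) = -4/3 (y(s) = (1/3)*(-4) = -4/3)
Y(u) = -4/3 + 2*u (Y(u) = (u - 4/3) + u = (-4/3 + u) + u = -4/3 + 2*u)
p = 9 (p = 3**2 = 9)
Y(G)*(p + j) = (-4/3 + 2*(-8))*(9 - 43) = (-4/3 - 16)*(-34) = -52/3*(-34) = 1768/3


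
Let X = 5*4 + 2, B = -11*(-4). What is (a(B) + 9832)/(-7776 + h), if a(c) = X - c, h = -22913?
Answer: -9810/30689 ≈ -0.31966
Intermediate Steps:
B = 44
X = 22 (X = 20 + 2 = 22)
a(c) = 22 - c
(a(B) + 9832)/(-7776 + h) = ((22 - 1*44) + 9832)/(-7776 - 22913) = ((22 - 44) + 9832)/(-30689) = (-22 + 9832)*(-1/30689) = 9810*(-1/30689) = -9810/30689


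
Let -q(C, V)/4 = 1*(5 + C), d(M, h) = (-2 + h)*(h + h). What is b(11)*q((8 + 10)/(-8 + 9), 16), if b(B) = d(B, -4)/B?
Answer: -4416/11 ≈ -401.45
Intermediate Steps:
d(M, h) = 2*h*(-2 + h) (d(M, h) = (-2 + h)*(2*h) = 2*h*(-2 + h))
b(B) = 48/B (b(B) = (2*(-4)*(-2 - 4))/B = (2*(-4)*(-6))/B = 48/B)
q(C, V) = -20 - 4*C (q(C, V) = -4*(5 + C) = -20 - 4*C)
b(11)*q((8 + 10)/(-8 + 9), 16) = (48/11)*(-20 - 4*(8 + 10)/(-8 + 9)) = (48*(1/11))*(-20 - 72/1) = 48*(-20 - 72)/11 = (48/11)*(-92) = -4416/11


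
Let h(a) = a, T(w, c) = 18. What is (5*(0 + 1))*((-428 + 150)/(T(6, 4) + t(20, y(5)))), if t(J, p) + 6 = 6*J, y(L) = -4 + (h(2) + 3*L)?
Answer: -695/66 ≈ -10.530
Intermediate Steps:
y(L) = -2 + 3*L (y(L) = -4 + (2 + 3*L) = -2 + 3*L)
t(J, p) = -6 + 6*J
(5*(0 + 1))*((-428 + 150)/(T(6, 4) + t(20, y(5)))) = (5*(0 + 1))*((-428 + 150)/(18 + (-6 + 6*20))) = (5*1)*(-278/(18 + (-6 + 120))) = 5*(-278/(18 + 114)) = 5*(-278/132) = 5*(-278*1/132) = 5*(-139/66) = -695/66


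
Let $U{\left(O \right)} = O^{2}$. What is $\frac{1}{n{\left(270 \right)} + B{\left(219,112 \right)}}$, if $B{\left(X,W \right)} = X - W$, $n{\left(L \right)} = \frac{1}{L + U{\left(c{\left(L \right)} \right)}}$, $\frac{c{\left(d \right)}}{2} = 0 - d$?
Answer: $\frac{291870}{31230091} \approx 0.0093458$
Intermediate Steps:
$c{\left(d \right)} = - 2 d$ ($c{\left(d \right)} = 2 \left(0 - d\right) = 2 \left(- d\right) = - 2 d$)
$n{\left(L \right)} = \frac{1}{L + 4 L^{2}}$ ($n{\left(L \right)} = \frac{1}{L + \left(- 2 L\right)^{2}} = \frac{1}{L + 4 L^{2}}$)
$\frac{1}{n{\left(270 \right)} + B{\left(219,112 \right)}} = \frac{1}{\frac{1}{270 \left(1 + 4 \cdot 270\right)} + \left(219 - 112\right)} = \frac{1}{\frac{1}{270 \left(1 + 1080\right)} + \left(219 - 112\right)} = \frac{1}{\frac{1}{270 \cdot 1081} + 107} = \frac{1}{\frac{1}{270} \cdot \frac{1}{1081} + 107} = \frac{1}{\frac{1}{291870} + 107} = \frac{1}{\frac{31230091}{291870}} = \frac{291870}{31230091}$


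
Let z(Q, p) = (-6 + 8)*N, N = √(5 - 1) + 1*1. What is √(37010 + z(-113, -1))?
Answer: 2*√9254 ≈ 192.40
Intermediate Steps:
N = 3 (N = √4 + 1 = 2 + 1 = 3)
z(Q, p) = 6 (z(Q, p) = (-6 + 8)*3 = 2*3 = 6)
√(37010 + z(-113, -1)) = √(37010 + 6) = √37016 = 2*√9254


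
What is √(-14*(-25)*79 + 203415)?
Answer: √231065 ≈ 480.69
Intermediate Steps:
√(-14*(-25)*79 + 203415) = √(350*79 + 203415) = √(27650 + 203415) = √231065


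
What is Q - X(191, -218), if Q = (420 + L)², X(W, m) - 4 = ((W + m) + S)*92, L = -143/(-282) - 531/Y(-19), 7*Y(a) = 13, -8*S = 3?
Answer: 277222521787/13439556 ≈ 20627.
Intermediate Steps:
S = -3/8 (S = -⅛*3 = -3/8 ≈ -0.37500)
Y(a) = 13/7 (Y(a) = (⅐)*13 = 13/7)
L = -1046335/3666 (L = -143/(-282) - 531/13/7 = -143*(-1/282) - 531*7/13 = 143/282 - 3717/13 = -1046335/3666 ≈ -285.42)
X(W, m) = -61/2 + 92*W + 92*m (X(W, m) = 4 + ((W + m) - 3/8)*92 = 4 + (-3/8 + W + m)*92 = 4 + (-69/2 + 92*W + 92*m) = -61/2 + 92*W + 92*m)
Q = 243428758225/13439556 (Q = (420 - 1046335/3666)² = (493385/3666)² = 243428758225/13439556 ≈ 18113.)
Q - X(191, -218) = 243428758225/13439556 - (-61/2 + 92*191 + 92*(-218)) = 243428758225/13439556 - (-61/2 + 17572 - 20056) = 243428758225/13439556 - 1*(-5029/2) = 243428758225/13439556 + 5029/2 = 277222521787/13439556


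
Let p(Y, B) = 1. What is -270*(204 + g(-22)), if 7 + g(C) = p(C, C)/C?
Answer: -584955/11 ≈ -53178.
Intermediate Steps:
g(C) = -7 + 1/C
-270*(204 + g(-22)) = -270*(204 + (-7 + 1/(-22))) = -270*(204 + (-7 - 1/22)) = -270*(204 - 155/22) = -270*4333/22 = -584955/11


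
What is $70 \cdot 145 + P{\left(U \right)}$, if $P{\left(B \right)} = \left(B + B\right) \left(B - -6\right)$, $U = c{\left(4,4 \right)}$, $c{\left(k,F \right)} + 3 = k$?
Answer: $10164$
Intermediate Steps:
$c{\left(k,F \right)} = -3 + k$
$U = 1$ ($U = -3 + 4 = 1$)
$P{\left(B \right)} = 2 B \left(6 + B\right)$ ($P{\left(B \right)} = 2 B \left(B + 6\right) = 2 B \left(6 + B\right)$)
$70 \cdot 145 + P{\left(U \right)} = 70 \cdot 145 + 2 \cdot 1 \left(6 + 1\right) = 10150 + 2 \cdot 1 \cdot 7 = 10150 + 14 = 10164$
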